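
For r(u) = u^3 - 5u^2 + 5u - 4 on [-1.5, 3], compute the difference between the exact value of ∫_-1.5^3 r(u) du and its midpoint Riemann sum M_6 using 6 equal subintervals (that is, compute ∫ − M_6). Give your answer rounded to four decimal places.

-0.5801

Exact integral: ∫_-1.5^3 r(u) du = -32.765625.
M_6 ≈ -32.185547.
Error ≈ -32.765625 − (-32.185547) ≈ -0.5801.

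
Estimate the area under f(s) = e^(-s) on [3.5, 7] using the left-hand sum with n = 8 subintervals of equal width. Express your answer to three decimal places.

Δs = (7 − 3.5)/8 = 0.4375.
Left endpoints: 3.5, 3.9375, 4.375, 4.8125, 5.25, 5.6875, 6.125, 6.5625.
f(3.5) ≈ 0.030, f(3.9375) ≈ 0.019, f(4.375) ≈ 0.013, f(4.8125) ≈ 0.008, f(5.25) ≈ 0.005, f(5.6875) ≈ 0.003, f(6.125) ≈ 0.002, f(6.5625) ≈ 0.001.
Sum = Δs · [f(3.5) + f(3.9375) + f(4.375) + ...].
Sum ≈ 0.036.

0.036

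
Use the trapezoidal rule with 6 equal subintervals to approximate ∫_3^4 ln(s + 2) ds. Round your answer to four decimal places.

1.7033

Δs = (4 − 3)/6 = 1/6.
f(3) ≈ 1.6094, f(19/6) ≈ 1.6422, f(10/3) ≈ 1.6740, f(3.5) ≈ 1.7047, f(11/3) ≈ 1.7346, f(23/6) ≈ 1.7636, f(4) ≈ 1.7918.
T_6 = (Δs/2)·[f(s_0) + 2f(s_1) + ... + 2f(s_{5}) + f(s_6)].
Sum ≈ 1.7033.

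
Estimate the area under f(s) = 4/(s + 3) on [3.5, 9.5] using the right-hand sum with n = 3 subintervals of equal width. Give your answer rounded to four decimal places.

Δs = (9.5 − 3.5)/3 = 2.
Right endpoints: 5.5, 7.5, 9.5.
f(5.5) = 8/17, f(7.5) = 8/21, f(9.5) = 0.32.
Sum = Δs · [f(5.5) + f(7.5) + f(9.5)].
Sum ≈ 2.3431.

2.3431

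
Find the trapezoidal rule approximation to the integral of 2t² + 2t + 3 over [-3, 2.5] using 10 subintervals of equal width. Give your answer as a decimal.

42.72125

Δt = (2.5 − (-3))/10 = 0.55.
f(-3) = 15, f(-2.45) = 10.105, f(-1.9) = 6.42, f(-1.35) = 3.945, f(-0.8) = 2.68, f(-0.25) = 2.625, f(0.3) = 3.78, f(0.85) = 6.145, f(1.4) = 9.72, f(1.95) = 14.505, f(2.5) = 20.5.
T_10 = (Δt/2)·[f(t_0) + 2f(t_1) + ... + 2f(t_{9}) + f(t_10)].
Sum = 42.72125.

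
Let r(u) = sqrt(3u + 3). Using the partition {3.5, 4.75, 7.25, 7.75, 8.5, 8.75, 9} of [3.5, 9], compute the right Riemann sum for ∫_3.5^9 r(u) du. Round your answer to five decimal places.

26.91601

Subinterval widths: 1.25, 2.5, 0.5, 0.75, 0.25, 0.25.
Right endpoints: 4.75, 7.25, 7.75, 8.5, 8.75, 9.
r(4.75) ≈ 4.15331, r(7.25) ≈ 4.97494, r(7.75) ≈ 5.12348, r(8.5) ≈ 5.33854, r(8.75) ≈ 5.40833, r(9) ≈ 5.47723.
Sum = Σ Δu_i · r(u_i).
Sum ≈ 26.91601.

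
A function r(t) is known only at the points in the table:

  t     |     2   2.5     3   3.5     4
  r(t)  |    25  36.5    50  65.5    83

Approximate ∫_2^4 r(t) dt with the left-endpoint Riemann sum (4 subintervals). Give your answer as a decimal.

88.5

Δt = 0.5.
Sum = 0.5·[25 + 36.5 + 50 + 65.5] = 88.5.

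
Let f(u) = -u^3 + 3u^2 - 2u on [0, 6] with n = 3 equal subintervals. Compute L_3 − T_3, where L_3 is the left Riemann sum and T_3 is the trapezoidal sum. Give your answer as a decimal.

120

L_3 = -48.
T_3 = -168.
L_3 − T_3 = 120.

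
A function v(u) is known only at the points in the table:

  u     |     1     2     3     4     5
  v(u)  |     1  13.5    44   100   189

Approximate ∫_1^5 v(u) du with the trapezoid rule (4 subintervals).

252.5

Δu = 1.
T_4 = (1/2)·[1 + 2·13.5 + 2·44 + 2·100 + 189] = 252.5.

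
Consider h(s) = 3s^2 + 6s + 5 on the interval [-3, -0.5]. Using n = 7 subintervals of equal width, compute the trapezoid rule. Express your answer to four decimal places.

Δs = (-0.5 − (-3))/7 = 5/14.
h(-3) = 14, h(-37/14) = 1979/196, h(-16/7) = 341/49, h(-27/14) = 899/196, h(-11/7) = 146/49, h(-17/14) = 419/196, h(-6/7) = 101/49, h(-0.5) = 2.75.
T_7 = (Δs/2)·[h(s_0) + 2h(s_1) + ... + 2h(s_{6}) + h(s_7)].
Sum ≈ 13.2844.

13.2844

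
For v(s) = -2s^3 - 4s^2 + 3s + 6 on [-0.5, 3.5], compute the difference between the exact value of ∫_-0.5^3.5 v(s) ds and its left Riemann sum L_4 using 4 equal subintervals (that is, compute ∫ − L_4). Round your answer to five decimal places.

Exact integral: ∫_-0.5^3.5 v(s) ds ≈ -90.3333333.
L_4 = -38.
Error ≈ -90.3333333 − (-38) ≈ -52.33333.

-52.33333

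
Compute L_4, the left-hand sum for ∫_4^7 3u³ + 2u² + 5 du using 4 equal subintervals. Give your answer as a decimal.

1485.609375

Δu = (7 − 4)/4 = 0.75.
Left endpoints: 4, 4.75, 5.5, 6.25.
f(4) = 229, f(4.75) = 371.640625, f(5.5) = 564.625, f(6.25) = 815.546875.
Sum = Δu · [f(4) + f(4.75) + f(5.5) + f(6.25)].
Sum = 1485.609375.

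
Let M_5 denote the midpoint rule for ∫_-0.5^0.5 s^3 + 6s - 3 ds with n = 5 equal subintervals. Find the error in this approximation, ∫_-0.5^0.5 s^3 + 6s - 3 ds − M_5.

Exact integral: ∫_-0.5^0.5 f(s) ds = -3.
M_5 = -3.
Error = -3 − (-3) = 0.

0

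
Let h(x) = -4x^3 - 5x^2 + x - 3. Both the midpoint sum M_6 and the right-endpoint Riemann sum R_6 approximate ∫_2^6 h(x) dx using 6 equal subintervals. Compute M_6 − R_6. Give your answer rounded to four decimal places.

M_6 ≈ -1614.814815.
R_6 ≈ -1967.703704.
M_6 − R_6 ≈ 352.8889.

352.8889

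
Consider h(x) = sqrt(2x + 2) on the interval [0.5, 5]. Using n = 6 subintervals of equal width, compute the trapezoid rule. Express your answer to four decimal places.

Δx = (5 − 0.5)/6 = 0.75.
h(0.5) ≈ 1.7321, h(1.25) ≈ 2.1213, h(2) ≈ 2.4495, h(2.75) ≈ 2.7386, h(3.5) ≈ 3.0000, h(4.25) ≈ 3.2404, h(5) ≈ 3.4641.
T_6 = (Δx/2)·[h(x_0) + 2h(x_1) + ... + 2h(x_{5}) + h(x_6)].
Sum ≈ 12.1109.

12.1109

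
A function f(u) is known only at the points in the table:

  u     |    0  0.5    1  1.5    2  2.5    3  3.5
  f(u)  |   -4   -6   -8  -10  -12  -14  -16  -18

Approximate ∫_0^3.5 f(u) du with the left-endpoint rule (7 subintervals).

-35

Δu = 0.5.
Sum = 0.5·[(-4) + (-6) + (-8) + (-10) + (-12) + (-14) + (-16)] = -35.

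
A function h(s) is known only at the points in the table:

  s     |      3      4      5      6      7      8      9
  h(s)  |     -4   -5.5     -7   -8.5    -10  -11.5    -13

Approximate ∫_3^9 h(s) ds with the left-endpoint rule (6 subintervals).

-46.5

Δs = 1.
Sum = 1·[(-4) + (-5.5) + (-7) + (-8.5) + (-10) + (-11.5)] = -46.5.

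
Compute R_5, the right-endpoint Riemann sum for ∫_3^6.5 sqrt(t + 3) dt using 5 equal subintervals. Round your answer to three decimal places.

Δt = (6.5 − 3)/5 = 0.7.
Right endpoints: 3.7, 4.4, 5.1, 5.8, 6.5.
f(3.7) ≈ 2.588, f(4.4) ≈ 2.720, f(5.1) ≈ 2.846, f(5.8) ≈ 2.966, f(6.5) ≈ 3.082.
Sum = Δt · [f(3.7) + f(4.4) + f(5.1) + f(5.8) + f(6.5)].
Sum ≈ 9.942.

9.942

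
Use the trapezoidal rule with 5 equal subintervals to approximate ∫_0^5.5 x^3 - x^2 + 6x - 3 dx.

255.59875

Δx = (5.5 − 0)/5 = 1.1.
f(0) = -3, f(1.1) = 3.721, f(2.2) = 16.008, f(3.3) = 41.847, f(4.4) = 89.224, f(5.5) = 166.125.
T_5 = (Δx/2)·[f(x_0) + 2f(x_1) + ... + 2f(x_{4}) + f(x_5)].
Sum = 255.59875.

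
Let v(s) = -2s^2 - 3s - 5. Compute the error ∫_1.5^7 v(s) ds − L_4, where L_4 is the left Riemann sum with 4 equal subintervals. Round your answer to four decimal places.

-72.1589

Exact integral: ∫_1.5^7 v(s) ds ≈ -324.041667.
L_4 = -251.8828125.
Error ≈ -324.041667 − (-251.8828125) ≈ -72.1589.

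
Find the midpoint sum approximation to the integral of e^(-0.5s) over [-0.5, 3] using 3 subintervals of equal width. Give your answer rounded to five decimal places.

2.09200

Δs = (3 − (-0.5))/3 = 7/6.
Midpoints: 1/12, 1.25, 29/12.
f(1/12) ≈ 0.95919, f(1.25) ≈ 0.53526, f(29/12) ≈ 0.29869.
Sum = Δs · [f(1/12) + f(1.25) + f(29/12)].
Sum ≈ 2.09200.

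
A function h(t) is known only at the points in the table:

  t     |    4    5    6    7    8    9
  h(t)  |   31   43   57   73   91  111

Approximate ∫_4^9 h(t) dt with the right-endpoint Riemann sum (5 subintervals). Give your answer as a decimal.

375

Δt = 1.
Sum = 1·[43 + 57 + 73 + 91 + 111] = 375.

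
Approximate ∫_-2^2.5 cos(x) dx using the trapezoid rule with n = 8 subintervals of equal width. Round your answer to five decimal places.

Δx = (2.5 − (-2))/8 = 0.5625.
f(-2) ≈ -0.41615, f(-1.4375) ≈ 0.13290, f(-0.875) ≈ 0.64100, f(-0.3125) ≈ 0.95157, f(0.25) ≈ 0.96891, f(0.8125) ≈ 0.68769, f(1.375) ≈ 0.19455, f(1.9375) ≈ -0.35854, f(2.5) ≈ -0.80114.
T_8 = (Δx/2)·[f(x_0) + 2f(x_1) + ... + 2f(x_{7}) + f(x_8)].
Sum ≈ 1.46780.

1.46780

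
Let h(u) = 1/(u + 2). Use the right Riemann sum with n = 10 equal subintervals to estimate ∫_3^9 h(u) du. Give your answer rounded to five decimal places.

0.75668

Δu = (9 − 3)/10 = 0.6.
Right endpoints: 3.6, 4.2, 4.8, 5.4, 6, 6.6, 7.2, 7.8, 8.4, 9.
h(3.6) = 5/28, h(4.2) = 5/31, h(4.8) = 5/34, h(5.4) = 5/37, h(6) = 0.125, h(6.6) = 5/43, h(7.2) = 5/46, h(7.8) = 5/49, h(8.4) = 5/52, h(9) = 1/11.
Sum = Δu · [h(3.6) + h(4.2) + h(4.8) + ...].
Sum ≈ 0.75668.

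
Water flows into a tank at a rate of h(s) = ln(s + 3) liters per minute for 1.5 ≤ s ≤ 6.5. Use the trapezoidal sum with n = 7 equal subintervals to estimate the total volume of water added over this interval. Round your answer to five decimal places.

9.61396

Δs = (6.5 − 1.5)/7 = 5/7.
h(1.5) ≈ 1.50408, h(31/14) ≈ 1.65140, h(41/14) ≈ 1.77978, h(51/14) ≈ 1.89354, h(61/14) ≈ 1.99567, h(71/14) ≈ 2.08833, h(81/14) ≈ 2.17313, h(6.5) ≈ 2.25129.
T_7 = (Δs/2)·[h(s_0) + 2h(s_1) + ... + 2h(s_{6}) + h(s_7)].
Sum ≈ 9.61396.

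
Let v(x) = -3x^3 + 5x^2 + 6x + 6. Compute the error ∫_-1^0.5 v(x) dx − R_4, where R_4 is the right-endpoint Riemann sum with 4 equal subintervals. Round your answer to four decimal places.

-0.6064

Exact integral: ∫_-1^0.5 v(x) dx = 9.328125.
R_4 ≈ 9.934570.
Error ≈ 9.328125 − 9.934570 ≈ -0.6064.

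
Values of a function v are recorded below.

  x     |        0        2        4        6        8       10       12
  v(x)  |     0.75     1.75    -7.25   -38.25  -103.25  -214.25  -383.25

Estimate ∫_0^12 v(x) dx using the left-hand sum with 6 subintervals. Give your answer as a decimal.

Δx = 2.
Sum = 2·[0.75 + 1.75 + (-7.25) + (-38.25) + (-103.25) + (-214.25)] = -721.

-721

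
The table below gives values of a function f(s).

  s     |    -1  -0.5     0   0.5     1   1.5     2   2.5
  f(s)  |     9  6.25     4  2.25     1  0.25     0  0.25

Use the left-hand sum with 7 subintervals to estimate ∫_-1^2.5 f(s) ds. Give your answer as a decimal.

11.375

Δs = 0.5.
Sum = 0.5·[9 + 6.25 + 4 + 2.25 + 1 + 0.25 + 0] = 11.375.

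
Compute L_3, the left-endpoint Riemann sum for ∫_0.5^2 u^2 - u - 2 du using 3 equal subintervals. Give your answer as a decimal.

-2.75

Δu = (2 − 0.5)/3 = 0.5.
Left endpoints: 0.5, 1, 1.5.
f(0.5) = -2.25, f(1) = -2, f(1.5) = -1.25.
Sum = Δu · [f(0.5) + f(1) + f(1.5)].
Sum = -2.75.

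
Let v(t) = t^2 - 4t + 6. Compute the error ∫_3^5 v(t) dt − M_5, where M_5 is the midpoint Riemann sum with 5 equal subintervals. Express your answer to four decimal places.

0.0267

Exact integral: ∫_3^5 v(t) dt ≈ 12.666667.
M_5 = 12.64.
Error ≈ 12.666667 − 12.64 ≈ 0.0267.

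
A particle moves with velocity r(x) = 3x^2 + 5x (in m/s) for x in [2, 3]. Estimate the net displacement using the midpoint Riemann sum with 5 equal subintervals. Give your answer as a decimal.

Δx = (3 − 2)/5 = 0.2.
Midpoints: 2.1, 2.3, 2.5, 2.7, 2.9.
r(2.1) = 23.73, r(2.3) = 27.37, r(2.5) = 31.25, r(2.7) = 35.37, r(2.9) = 39.73.
Sum = Δx · [r(2.1) + r(2.3) + r(2.5) + r(2.7) + r(2.9)].
Sum = 31.49.

31.49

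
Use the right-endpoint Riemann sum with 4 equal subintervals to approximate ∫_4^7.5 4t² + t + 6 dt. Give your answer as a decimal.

592.046875

Δt = (7.5 − 4)/4 = 0.875.
Right endpoints: 4.875, 5.75, 6.625, 7.5.
f(4.875) = 105.9375, f(5.75) = 144, f(6.625) = 188.1875, f(7.5) = 238.5.
Sum = Δt · [f(4.875) + f(5.75) + f(6.625) + f(7.5)].
Sum = 592.046875.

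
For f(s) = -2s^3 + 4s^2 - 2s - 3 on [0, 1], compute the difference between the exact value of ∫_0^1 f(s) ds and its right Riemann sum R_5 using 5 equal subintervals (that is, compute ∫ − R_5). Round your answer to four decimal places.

Exact integral: ∫_0^1 f(s) ds ≈ -3.166667.
R_5 = -3.16.
Error ≈ -3.166667 − (-3.16) ≈ -0.0067.

-0.0067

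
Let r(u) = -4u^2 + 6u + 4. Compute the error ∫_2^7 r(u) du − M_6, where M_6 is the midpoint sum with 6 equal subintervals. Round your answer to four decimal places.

Exact integral: ∫_2^7 r(u) du ≈ -291.666667.
M_6 ≈ -290.509259.
Error ≈ -291.666667 − (-290.509259) ≈ -1.1574.

-1.1574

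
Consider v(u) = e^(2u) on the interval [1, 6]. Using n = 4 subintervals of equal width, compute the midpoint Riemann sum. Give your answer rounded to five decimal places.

Δu = (6 − 1)/4 = 1.25.
Midpoints: 1.625, 2.875, 4.125, 5.375.
v(1.625) ≈ 25.79034, v(2.875) ≈ 314.19066, v(4.125) ≈ 3827.62582, v(5.375) ≈ 46630.02845.
Sum = Δu · [v(1.625) + v(2.875) + v(4.125) + v(5.375)].
Sum ≈ 63497.04409.

63497.04409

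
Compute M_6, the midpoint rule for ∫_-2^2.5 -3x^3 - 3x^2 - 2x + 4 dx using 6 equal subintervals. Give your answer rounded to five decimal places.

-24.06445

Δx = (2.5 − (-2))/6 = 0.75.
Midpoints: -1.625, -0.875, -0.125, 0.625, 1.375, 2.125.
f(-1.625) = 6247/512, f(-0.875) = 2797/512, f(-0.125) = 2155/512, f(0.625) = 433/512, f(1.375) = -6257/512, f(2.125) = -21803/512.
Sum = Δx · [f(-1.625) + f(-0.875) + f(-0.125) + ...].
Sum ≈ -24.06445.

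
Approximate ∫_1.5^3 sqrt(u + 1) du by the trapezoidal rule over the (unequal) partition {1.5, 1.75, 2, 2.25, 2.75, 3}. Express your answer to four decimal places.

2.6975

Subinterval widths: 0.25, 0.25, 0.25, 0.5, 0.25.
f(1.5) ≈ 1.5811, f(1.75) ≈ 1.6583, f(2) ≈ 1.7321, f(2.25) ≈ 1.8028, f(2.75) ≈ 1.9365, f(3) ≈ 2.0000.
On each subinterval the trapezoid contributes (Δu_i/2)·[f(u_{i-1}) + f(u_i)].
Sum ≈ 2.6975.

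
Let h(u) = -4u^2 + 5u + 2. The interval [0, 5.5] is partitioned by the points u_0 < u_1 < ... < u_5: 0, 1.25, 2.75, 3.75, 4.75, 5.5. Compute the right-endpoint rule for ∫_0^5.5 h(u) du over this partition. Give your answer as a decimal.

-187.875

Subinterval widths: 1.25, 1.5, 1, 1, 0.75.
Right endpoints: 1.25, 2.75, 3.75, 4.75, 5.5.
h(1.25) = 2, h(2.75) = -14.5, h(3.75) = -35.5, h(4.75) = -64.5, h(5.5) = -91.5.
Sum = Σ Δu_i · h(u_i).
Sum = -187.875.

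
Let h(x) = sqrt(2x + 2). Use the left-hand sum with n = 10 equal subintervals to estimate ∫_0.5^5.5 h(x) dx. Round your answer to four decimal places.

13.4174

Δx = (5.5 − 0.5)/10 = 0.5.
Left endpoints: 0.5, 1, 1.5, 2, 2.5, 3, 3.5, 4, 4.5, 5.
h(0.5) ≈ 1.7321, h(1) ≈ 2.0000, h(1.5) ≈ 2.2361, h(2) ≈ 2.4495, h(2.5) ≈ 2.6458, h(3) ≈ 2.8284, h(3.5) ≈ 3.0000, h(4) ≈ 3.1623, h(4.5) ≈ 3.3166, h(5) ≈ 3.4641.
Sum = Δx · [h(0.5) + h(1) + h(1.5) + ...].
Sum ≈ 13.4174.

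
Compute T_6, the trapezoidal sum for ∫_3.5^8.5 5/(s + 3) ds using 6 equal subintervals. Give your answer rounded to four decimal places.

Δs = (8.5 − 3.5)/6 = 5/6.
f(3.5) = 10/13, f(13/3) = 15/22, f(31/6) = 30/49, f(6) = 5/9, f(41/6) = 30/59, f(23/3) = 0.46875, f(8.5) = 10/23.
T_6 = (Δs/2)·[f(s_0) + 2f(s_1) + ... + 2f(s_{5}) + f(s_6)].
Sum ≈ 2.8574.

2.8574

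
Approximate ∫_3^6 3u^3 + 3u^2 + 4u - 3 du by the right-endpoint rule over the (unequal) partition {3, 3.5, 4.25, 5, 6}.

Subinterval widths: 0.5, 0.75, 0.75, 1.
Right endpoints: 3.5, 4.25, 5, 6.
f(3.5) = 176.375, f(4.25) = 298.484375, f(5) = 467, f(6) = 777.
Sum = Σ Δu_i · f(u_i).
Sum = 1439.30078125.

1439.30078125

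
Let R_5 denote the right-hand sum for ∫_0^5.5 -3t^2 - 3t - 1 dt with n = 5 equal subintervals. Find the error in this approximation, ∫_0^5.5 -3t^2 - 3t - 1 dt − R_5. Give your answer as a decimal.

Exact integral: ∫_0^5.5 f(t) dt = -217.25.
R_5 = -279.565.
Error = -217.25 − (-279.565) = 62.315.

62.315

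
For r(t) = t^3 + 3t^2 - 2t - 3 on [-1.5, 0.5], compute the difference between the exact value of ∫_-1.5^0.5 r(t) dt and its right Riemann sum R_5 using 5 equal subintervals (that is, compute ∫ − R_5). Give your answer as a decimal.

Exact integral: ∫_-1.5^0.5 r(t) dt = -1.75.
R_5 = -2.97.
Error = -1.75 − (-2.97) = 1.22.

1.22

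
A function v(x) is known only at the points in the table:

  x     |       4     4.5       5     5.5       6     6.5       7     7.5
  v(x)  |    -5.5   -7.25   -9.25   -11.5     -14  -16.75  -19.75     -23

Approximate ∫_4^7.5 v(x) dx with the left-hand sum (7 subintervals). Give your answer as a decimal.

-42

Δx = 0.5.
Sum = 0.5·[(-5.5) + (-7.25) + (-9.25) + (-11.5) + (-14) + (-16.75) + (-19.75)] = -42.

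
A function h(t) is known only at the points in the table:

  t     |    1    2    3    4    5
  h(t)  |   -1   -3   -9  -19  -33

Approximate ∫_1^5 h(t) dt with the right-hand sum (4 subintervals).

Δt = 1.
Sum = 1·[(-3) + (-9) + (-19) + (-33)] = -64.

-64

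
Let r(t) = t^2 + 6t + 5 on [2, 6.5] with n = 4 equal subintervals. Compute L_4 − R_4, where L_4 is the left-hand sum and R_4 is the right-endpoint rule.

-73.40625

L_4 = 190.37109375.
R_4 = 263.77734375.
L_4 − R_4 = -73.40625.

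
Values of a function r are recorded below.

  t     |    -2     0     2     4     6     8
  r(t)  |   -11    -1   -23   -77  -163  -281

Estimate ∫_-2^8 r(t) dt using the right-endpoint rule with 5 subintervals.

Δt = 2.
Sum = 2·[(-1) + (-23) + (-77) + (-163) + (-281)] = -1090.

-1090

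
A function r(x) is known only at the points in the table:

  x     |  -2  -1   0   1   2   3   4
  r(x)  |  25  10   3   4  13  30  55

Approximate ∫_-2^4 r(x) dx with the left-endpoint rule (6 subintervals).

Δx = 1.
Sum = 1·[25 + 10 + 3 + 4 + 13 + 30] = 85.

85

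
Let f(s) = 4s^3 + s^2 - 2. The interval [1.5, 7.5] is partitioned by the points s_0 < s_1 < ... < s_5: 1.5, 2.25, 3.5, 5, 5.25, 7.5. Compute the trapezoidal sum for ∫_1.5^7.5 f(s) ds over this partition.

Subinterval widths: 0.75, 1.25, 1.5, 0.25, 2.25.
f(1.5) = 13.75, f(2.25) = 48.625, f(3.5) = 181.75, f(5) = 523, f(5.25) = 604.375, f(7.5) = 1741.75.
On each subinterval the trapezoid contributes (Δs_i/2)·[f(s_{i-1}) + f(s_i)].
Sum = 3476.25.

3476.25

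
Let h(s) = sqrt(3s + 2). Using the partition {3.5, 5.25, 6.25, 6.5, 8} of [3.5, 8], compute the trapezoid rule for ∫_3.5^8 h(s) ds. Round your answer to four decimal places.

19.6151

Subinterval widths: 1.75, 1, 0.25, 1.5.
h(3.5) ≈ 3.5355, h(5.25) ≈ 4.2131, h(6.25) ≈ 4.5552, h(6.5) ≈ 4.6368, h(8) ≈ 5.0990.
On each subinterval the trapezoid contributes (Δs_i/2)·[h(s_{i-1}) + h(s_i)].
Sum ≈ 19.6151.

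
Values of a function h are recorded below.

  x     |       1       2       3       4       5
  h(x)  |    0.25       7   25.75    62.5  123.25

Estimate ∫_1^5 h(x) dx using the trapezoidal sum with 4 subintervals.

Δx = 1.
T_4 = (1/2)·[0.25 + 2·7 + 2·25.75 + 2·62.5 + 123.25] = 157.

157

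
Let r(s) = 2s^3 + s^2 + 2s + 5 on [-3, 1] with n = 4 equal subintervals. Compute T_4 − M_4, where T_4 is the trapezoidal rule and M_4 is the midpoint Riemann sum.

T_4 = -22.
M_4 = -17.
T_4 − M_4 = -5.

-5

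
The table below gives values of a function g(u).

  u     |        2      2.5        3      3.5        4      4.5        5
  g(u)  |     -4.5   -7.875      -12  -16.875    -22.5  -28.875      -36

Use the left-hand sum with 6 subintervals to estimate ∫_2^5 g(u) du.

-46.3125

Δu = 0.5.
Sum = 0.5·[(-4.5) + (-7.875) + (-12) + (-16.875) + (-22.5) + (-28.875)] = -46.3125.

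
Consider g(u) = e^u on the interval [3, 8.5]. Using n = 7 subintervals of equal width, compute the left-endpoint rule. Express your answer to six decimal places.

Δu = (8.5 − 3)/7 = 11/14.
Left endpoints: 3, 53/14, 32/7, 75/14, 43/7, 97/14, 54/7.
g(3) ≈ 20.085537, g(53/14) ≈ 44.067136, g(32/7) ≈ 96.682128, g(75/14) ≈ 212.118028, g(43/7) ≈ 465.381334, g(97/14) ≈ 1021.034317, g(54/7) ≈ 2240.122239.
Sum = Δu · [g(3) + g(53/14) + g(32/7) + ...].
Sum ≈ 3221.028422.

3221.028422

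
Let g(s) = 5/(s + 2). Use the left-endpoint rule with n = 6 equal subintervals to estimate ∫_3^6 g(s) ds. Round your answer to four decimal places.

Δs = (6 − 3)/6 = 0.5.
Left endpoints: 3, 3.5, 4, 4.5, 5, 5.5.
g(3) = 1, g(3.5) = 10/11, g(4) = 5/6, g(4.5) = 10/13, g(5) = 5/7, g(5.5) = 2/3.
Sum = Δs · [g(3) + g(3.5) + g(4) + ...].
Sum ≈ 2.4463.

2.4463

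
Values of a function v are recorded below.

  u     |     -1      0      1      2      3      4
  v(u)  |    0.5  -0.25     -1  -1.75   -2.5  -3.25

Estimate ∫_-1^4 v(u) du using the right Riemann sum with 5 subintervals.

Δu = 1.
Sum = 1·[(-0.25) + (-1) + (-1.75) + (-2.5) + (-3.25)] = -8.75.

-8.75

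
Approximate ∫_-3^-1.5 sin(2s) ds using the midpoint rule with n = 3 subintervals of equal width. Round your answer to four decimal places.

Δs = (-1.5 − (-3))/3 = 0.5.
Midpoints: -2.75, -2.25, -1.75.
f(-2.75) ≈ 0.7055, f(-2.25) ≈ 0.9775, f(-1.75) ≈ 0.3508.
Sum = Δs · [f(-2.75) + f(-2.25) + f(-1.75)].
Sum ≈ 1.0169.

1.0169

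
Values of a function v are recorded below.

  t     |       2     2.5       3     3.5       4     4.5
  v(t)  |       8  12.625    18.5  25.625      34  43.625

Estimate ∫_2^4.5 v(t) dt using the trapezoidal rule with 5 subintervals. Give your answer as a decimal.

58.28125

Δt = 0.5.
T_5 = (0.5/2)·[8 + 2·12.625 + 2·18.5 + 2·25.625 + 2·34 + 43.625] = 58.28125.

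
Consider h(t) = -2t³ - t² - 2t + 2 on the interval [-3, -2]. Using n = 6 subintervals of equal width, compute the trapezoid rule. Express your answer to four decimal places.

33.2315

Δt = (-2 − (-3))/6 = 1/6.
h(-3) = 53, h(-17/6) = 2437/54, h(-8/3) = 1030/27, h(-2.5) = 32, h(-7/3) = 719/27, h(-13/6) = 1187/54, h(-2) = 18.
T_6 = (Δt/2)·[h(t_0) + 2h(t_1) + ... + 2h(t_{5}) + h(t_6)].
Sum ≈ 33.2315.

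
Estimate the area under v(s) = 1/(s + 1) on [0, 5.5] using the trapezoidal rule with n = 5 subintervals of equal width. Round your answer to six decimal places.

Δs = (5.5 − 0)/5 = 1.1.
v(0) = 1, v(1.1) = 10/21, v(2.2) = 0.3125, v(3.3) = 10/43, v(4.4) = 5/27, v(5.5) = 2/13.
T_5 = (Δs/2)·[v(s_0) + 2v(s_1) + ... + 2v(s_{4}) + v(s_5)].
Sum ≈ 1.961693.

1.961693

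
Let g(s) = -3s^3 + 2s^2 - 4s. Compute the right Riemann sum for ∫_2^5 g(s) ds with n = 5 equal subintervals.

-522.36

Δs = (5 − 2)/5 = 0.6.
Right endpoints: 2.6, 3.2, 3.8, 4.4, 5.
g(2.6) = -49.608, g(3.2) = -90.624, g(3.8) = -150.936, g(4.4) = -234.432, g(5) = -345.
Sum = Δs · [g(2.6) + g(3.2) + g(3.8) + g(4.4) + g(5)].
Sum = -522.36.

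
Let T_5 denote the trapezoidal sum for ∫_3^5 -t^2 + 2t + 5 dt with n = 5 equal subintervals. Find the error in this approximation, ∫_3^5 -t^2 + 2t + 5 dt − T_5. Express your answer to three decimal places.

Exact integral: ∫_3^5 f(t) dt ≈ -6.66667.
T_5 = -6.72.
Error ≈ -6.66667 − (-6.72) ≈ 0.053.

0.053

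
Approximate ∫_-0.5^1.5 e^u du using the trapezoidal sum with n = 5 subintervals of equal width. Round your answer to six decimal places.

Δu = (1.5 − (-0.5))/5 = 0.4.
f(-0.5) ≈ 0.606531, f(-0.1) ≈ 0.904837, f(0.3) ≈ 1.349859, f(0.7) ≈ 2.013753, f(1.1) ≈ 3.004166, f(1.5) ≈ 4.481689.
T_5 = (Δu/2)·[f(u_0) + 2f(u_1) + ... + 2f(u_{4}) + f(u_5)].
Sum ≈ 3.926690.

3.926690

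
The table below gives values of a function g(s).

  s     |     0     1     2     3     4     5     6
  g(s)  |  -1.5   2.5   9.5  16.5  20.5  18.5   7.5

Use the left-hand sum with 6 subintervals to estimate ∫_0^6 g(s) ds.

66

Δs = 1.
Sum = 1·[(-1.5) + 2.5 + 9.5 + 16.5 + 20.5 + 18.5] = 66.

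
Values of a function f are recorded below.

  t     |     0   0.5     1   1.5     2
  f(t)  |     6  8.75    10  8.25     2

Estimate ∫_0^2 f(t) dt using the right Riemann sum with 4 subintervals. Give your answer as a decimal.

14.5

Δt = 0.5.
Sum = 0.5·[8.75 + 10 + 8.25 + 2] = 14.5.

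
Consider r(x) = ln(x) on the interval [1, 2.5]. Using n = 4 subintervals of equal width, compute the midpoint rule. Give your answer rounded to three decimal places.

0.794

Δx = (2.5 − 1)/4 = 0.375.
Midpoints: 1.1875, 1.5625, 1.9375, 2.3125.
r(1.1875) ≈ 0.172, r(1.5625) ≈ 0.446, r(1.9375) ≈ 0.661, r(2.3125) ≈ 0.838.
Sum = Δx · [r(1.1875) + r(1.5625) + r(1.9375) + r(2.3125)].
Sum ≈ 0.794.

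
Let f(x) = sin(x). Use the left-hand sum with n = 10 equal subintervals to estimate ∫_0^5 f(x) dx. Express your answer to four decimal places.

Δx = (5 − 0)/10 = 0.5.
Left endpoints: 0, 0.5, 1, 1.5, 2, 2.5, 3, 3.5, 4, 4.5.
f(0) ≈ 0.0000, f(0.5) ≈ 0.4794, f(1) ≈ 0.8415, f(1.5) ≈ 0.9975, f(2) ≈ 0.9093, f(2.5) ≈ 0.5985, f(3) ≈ 0.1411, f(3.5) ≈ -0.3508, f(4) ≈ -0.7568, f(4.5) ≈ -0.9775.
Sum = Δx · [f(0) + f(0.5) + f(1) + ...].
Sum ≈ 0.9411.

0.9411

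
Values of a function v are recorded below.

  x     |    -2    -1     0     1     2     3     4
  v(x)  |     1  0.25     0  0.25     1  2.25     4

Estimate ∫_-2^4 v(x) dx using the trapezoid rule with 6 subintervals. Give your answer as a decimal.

6.25

Δx = 1.
T_6 = (1/2)·[1 + 2·0.25 + 2·0 + 2·0.25 + 2·1 + 2·2.25 + 4] = 6.25.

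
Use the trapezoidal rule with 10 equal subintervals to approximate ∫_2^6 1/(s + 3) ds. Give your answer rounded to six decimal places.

Δs = (6 − 2)/10 = 0.4.
f(2) = 0.2, f(2.4) = 5/27, f(2.8) = 5/29, f(3.2) = 5/31, f(3.6) = 5/33, f(4) = 1/7, f(4.4) = 5/37, f(4.8) = 5/39, f(5.2) = 5/41, f(5.6) = 5/43, f(6) = 1/9.
T_10 = (Δs/2)·[f(s_0) + 2f(s_1) + ... + 2f(s_{9}) + f(s_10)].
Sum ≈ 0.588155.

0.588155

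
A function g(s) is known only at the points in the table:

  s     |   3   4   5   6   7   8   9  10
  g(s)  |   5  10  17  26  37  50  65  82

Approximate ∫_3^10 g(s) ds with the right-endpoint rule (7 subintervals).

287

Δs = 1.
Sum = 1·[10 + 17 + 26 + 37 + 50 + 65 + 82] = 287.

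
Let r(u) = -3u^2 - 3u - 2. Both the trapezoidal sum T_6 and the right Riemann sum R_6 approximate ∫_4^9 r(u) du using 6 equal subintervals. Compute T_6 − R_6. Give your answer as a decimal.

87.5

T_6 ≈ -774.2361111.
R_6 ≈ -861.7361111.
T_6 − R_6 = 87.5.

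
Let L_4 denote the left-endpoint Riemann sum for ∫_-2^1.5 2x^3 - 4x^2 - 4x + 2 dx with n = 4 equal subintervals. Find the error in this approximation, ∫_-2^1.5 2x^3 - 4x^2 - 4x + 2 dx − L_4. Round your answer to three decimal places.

Exact integral: ∫_-2^1.5 f(x) dx ≈ -10.13542.
L_4 ≈ -19.48242.
Error ≈ -10.13542 − (-19.48242) ≈ 9.347.

9.347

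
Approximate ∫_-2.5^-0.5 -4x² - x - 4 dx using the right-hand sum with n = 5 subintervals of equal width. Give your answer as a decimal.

-21.48

Δx = (-0.5 − (-2.5))/5 = 0.4.
Right endpoints: -2.1, -1.7, -1.3, -0.9, -0.5.
f(-2.1) = -19.54, f(-1.7) = -13.86, f(-1.3) = -9.46, f(-0.9) = -6.34, f(-0.5) = -4.5.
Sum = Δx · [f(-2.1) + f(-1.7) + f(-1.3) + f(-0.9) + f(-0.5)].
Sum = -21.48.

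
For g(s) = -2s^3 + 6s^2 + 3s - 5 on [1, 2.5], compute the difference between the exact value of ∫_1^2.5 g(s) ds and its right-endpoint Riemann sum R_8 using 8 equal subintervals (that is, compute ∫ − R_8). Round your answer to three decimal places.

Exact integral: ∫_1^2.5 g(s) ds = 10.59375.
R_8 ≈ 11.18701.
Error ≈ 10.59375 − 11.18701 ≈ -0.593.

-0.593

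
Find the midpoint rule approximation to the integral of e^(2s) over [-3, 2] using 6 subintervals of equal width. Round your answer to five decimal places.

Δs = (2 − (-3))/6 = 5/6.
Midpoints: -31/12, -1.75, -11/12, -1/12, 0.75, 19/12.
f(-31/12) ≈ 0.00570, f(-1.75) ≈ 0.03020, f(-11/12) ≈ 0.15988, f(-1/12) ≈ 0.84648, f(0.75) ≈ 4.48169, f(19/12) ≈ 23.72826.
Sum = Δs · [f(-31/12) + f(-1.75) + f(-11/12) + ...].
Sum ≈ 24.37684.

24.37684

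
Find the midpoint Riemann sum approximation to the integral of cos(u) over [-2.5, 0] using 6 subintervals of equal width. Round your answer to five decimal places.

Δu = (0 − (-2.5))/6 = 5/12.
Midpoints: -55/24, -1.875, -35/24, -25/24, -0.625, -5/24.
f(-55/24) ≈ -0.66004, f(-1.875) ≈ -0.29953, f(-35/24) ≈ 0.11223, f(-25/24) ≈ 0.50478, f(-0.625) ≈ 0.81096, f(-5/24) ≈ 0.97838.
Sum = Δu · [f(-55/24) + f(-1.875) + f(-35/24) + ...].
Sum ≈ 0.60282.

0.60282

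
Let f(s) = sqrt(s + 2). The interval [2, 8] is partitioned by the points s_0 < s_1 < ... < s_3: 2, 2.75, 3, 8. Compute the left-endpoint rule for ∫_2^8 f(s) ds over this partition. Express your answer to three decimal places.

13.225

Subinterval widths: 0.75, 0.25, 5.
Left endpoints: 2, 2.75, 3.
f(2) ≈ 2.000, f(2.75) ≈ 2.179, f(3) ≈ 2.236.
Sum = Σ Δs_i · f(s_i).
Sum ≈ 13.225.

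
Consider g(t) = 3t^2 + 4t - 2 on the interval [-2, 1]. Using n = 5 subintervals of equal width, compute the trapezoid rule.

Δt = (1 − (-2))/5 = 0.6.
g(-2) = 2, g(-1.4) = -1.72, g(-0.8) = -3.28, g(-0.2) = -2.68, g(0.4) = 0.08, g(1) = 5.
T_5 = (Δt/2)·[g(t_0) + 2g(t_1) + ... + 2g(t_{4}) + g(t_5)].
Sum = -2.46.

-2.46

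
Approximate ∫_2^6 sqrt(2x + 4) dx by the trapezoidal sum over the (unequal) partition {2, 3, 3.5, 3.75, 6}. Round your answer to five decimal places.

Subinterval widths: 1, 0.5, 0.25, 2.25.
f(2) ≈ 2.82843, f(3) ≈ 3.16228, f(3.5) ≈ 3.31662, f(3.75) ≈ 3.39116, f(6) ≈ 4.00000.
On each subinterval the trapezoid contributes (Δx_i/2)·[f(x_{i-1}) + f(x_i)].
Sum ≈ 13.76861.

13.76861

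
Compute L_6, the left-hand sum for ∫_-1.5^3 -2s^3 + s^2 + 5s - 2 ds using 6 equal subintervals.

Δs = (3 − (-1.5))/6 = 0.75.
Left endpoints: -1.5, -0.75, 0, 0.75, 1.5, 2.25.
f(-1.5) = -0.5, f(-0.75) = -4.34375, f(0) = -2, f(0.75) = 1.46875, f(1.5) = 1, f(2.25) = -8.46875.
Sum = Δs · [f(-1.5) + f(-0.75) + f(0) + ...].
Sum = -9.6328125.

-9.6328125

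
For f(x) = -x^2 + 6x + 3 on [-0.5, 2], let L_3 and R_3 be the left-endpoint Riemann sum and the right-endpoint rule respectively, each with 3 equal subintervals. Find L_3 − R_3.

L_3 ≈ 11.064815.
R_3 ≈ 20.439815.
L_3 − R_3 = -9.375.

-9.375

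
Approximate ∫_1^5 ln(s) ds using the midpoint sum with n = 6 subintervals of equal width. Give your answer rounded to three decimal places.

Δs = (5 − 1)/6 = 2/3.
Midpoints: 4/3, 2, 8/3, 10/3, 4, 14/3.
f(4/3) ≈ 0.288, f(2) ≈ 0.693, f(8/3) ≈ 0.981, f(10/3) ≈ 1.204, f(4) ≈ 1.386, f(14/3) ≈ 1.540.
Sum = Δs · [f(4/3) + f(2) + f(8/3) + ...].
Sum ≈ 4.062.

4.062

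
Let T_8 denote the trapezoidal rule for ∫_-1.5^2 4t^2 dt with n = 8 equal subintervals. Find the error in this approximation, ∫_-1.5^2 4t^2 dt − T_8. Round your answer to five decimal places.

Exact integral: ∫_-1.5^2 f(t) dt ≈ 15.1666667.
T_8 = 15.61328125.
Error ≈ 15.1666667 − 15.61328125 ≈ -0.44661.

-0.44661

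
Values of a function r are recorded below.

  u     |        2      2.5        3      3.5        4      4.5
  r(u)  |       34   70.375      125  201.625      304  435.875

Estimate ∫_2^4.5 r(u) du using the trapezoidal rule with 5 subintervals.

467.96875

Δu = 0.5.
T_5 = (0.5/2)·[34 + 2·70.375 + 2·125 + 2·201.625 + 2·304 + 435.875] = 467.96875.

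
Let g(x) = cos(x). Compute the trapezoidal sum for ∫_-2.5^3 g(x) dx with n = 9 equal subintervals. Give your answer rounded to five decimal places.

Δx = (3 − (-2.5))/9 = 11/18.
g(-2.5) ≈ -0.80114, g(-17/9) ≈ -0.31276, g(-23/18) ≈ 0.28884, g(-2/3) ≈ 0.78589, g(-1/18) ≈ 0.99846, g(5/9) ≈ 0.84961, g(7/6) ≈ 0.39322, g(16/9) ≈ -0.20551, g(43/18) ≈ -0.72984, g(3) ≈ -0.98999.
T_9 = (Δx/2)·[g(x_0) + 2g(x_1) + ... + 2g(x_{8}) + g(x_9)].
Sum ≈ 0.71643.

0.71643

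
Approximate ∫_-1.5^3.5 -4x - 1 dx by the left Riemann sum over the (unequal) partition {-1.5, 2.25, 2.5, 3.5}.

Subinterval widths: 3.75, 0.25, 1.
Left endpoints: -1.5, 2.25, 2.5.
f(-1.5) = 5, f(2.25) = -10, f(2.5) = -11.
Sum = Σ Δx_i · f(x_i).
Sum = 5.25.

5.25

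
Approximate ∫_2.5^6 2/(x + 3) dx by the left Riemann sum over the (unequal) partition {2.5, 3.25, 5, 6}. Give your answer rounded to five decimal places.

Subinterval widths: 0.75, 1.75, 1.
Left endpoints: 2.5, 3.25, 5.
f(2.5) = 4/11, f(3.25) = 0.32, f(5) = 0.25.
Sum = Σ Δx_i · f(x_i).
Sum ≈ 1.08273.

1.08273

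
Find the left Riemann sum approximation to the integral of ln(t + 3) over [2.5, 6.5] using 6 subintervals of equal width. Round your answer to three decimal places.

Δt = (6.5 − 2.5)/6 = 2/3.
Left endpoints: 2.5, 19/6, 23/6, 4.5, 31/6, 35/6.
f(2.5) ≈ 1.705, f(19/6) ≈ 1.819, f(23/6) ≈ 1.922, f(4.5) ≈ 2.015, f(31/6) ≈ 2.100, f(35/6) ≈ 2.179.
Sum = Δt · [f(2.5) + f(19/6) + f(23/6) + ...].
Sum ≈ 7.826.

7.826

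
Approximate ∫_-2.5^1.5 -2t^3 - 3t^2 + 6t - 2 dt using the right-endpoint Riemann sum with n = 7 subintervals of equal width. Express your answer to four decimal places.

Δt = (1.5 − (-2.5))/7 = 4/7.
Right endpoints: -27/14, -19/14, -11/14, -3/14, 5/14, 13/14, 1.5.
f(-27/14) = -7123/686, f(-19/14) = -7319/686, f(-11/14) = -5211/686, f(-3/14) = -2335/686, f(5/14) = -227/686, f(13/14) = -423/686, f(1.5) = -6.5.
Sum = Δt · [f(-27/14) + f(-19/14) + f(-11/14) + ...].
Sum ≈ -22.5714.

-22.5714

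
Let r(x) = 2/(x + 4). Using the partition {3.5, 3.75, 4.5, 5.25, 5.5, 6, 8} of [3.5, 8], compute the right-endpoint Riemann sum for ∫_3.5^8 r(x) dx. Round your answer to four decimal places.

Subinterval widths: 0.25, 0.75, 0.75, 0.25, 0.5, 2.
Right endpoints: 3.75, 4.5, 5.25, 5.5, 6, 8.
r(3.75) = 8/31, r(4.5) = 4/17, r(5.25) = 8/37, r(5.5) = 4/19, r(6) = 0.2, r(8) = 1/6.
Sum = Σ Δx_i · r(x_i).
Sum ≈ 0.8891.

0.8891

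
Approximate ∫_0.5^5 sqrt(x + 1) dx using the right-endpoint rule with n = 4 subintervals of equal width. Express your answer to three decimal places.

Δx = (5 − 0.5)/4 = 1.125.
Right endpoints: 1.625, 2.75, 3.875, 5.
f(1.625) ≈ 1.620, f(2.75) ≈ 1.936, f(3.875) ≈ 2.208, f(5) ≈ 2.449.
Sum = Δx · [f(1.625) + f(2.75) + f(3.875) + f(5)].
Sum ≈ 9.241.

9.241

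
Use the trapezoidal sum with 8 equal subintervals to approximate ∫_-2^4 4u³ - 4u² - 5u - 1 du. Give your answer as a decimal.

Δu = (4 − (-2))/8 = 0.75.
f(-2) = -39, f(-1.25) = -8.8125, f(-0.5) = 0, f(0.25) = -2.4375, f(1) = -6, f(1.75) = -0.5625, f(2.5) = 24, f(3.25) = 77.8125, f(4) = 171.
T_8 = (Δu/2)·[f(u_0) + 2f(u_1) + ... + 2f(u_{7}) + f(u_8)].
Sum = 112.5.

112.5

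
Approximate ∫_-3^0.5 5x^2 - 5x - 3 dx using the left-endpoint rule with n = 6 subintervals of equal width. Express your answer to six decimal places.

Δx = (0.5 − (-3))/6 = 7/12.
Left endpoints: -3, -29/12, -11/6, -1.25, -2/3, -1/12.
f(-3) = 57, f(-29/12) = 5513/144, f(-11/6) = 827/36, f(-1.25) = 11.0625, f(-2/3) = 23/9, f(-1/12) = -367/144.
Sum = Δx · [f(-3) + f(-29/12) + f(-11/6) + ...].
Sum ≈ 75.440394.

75.440394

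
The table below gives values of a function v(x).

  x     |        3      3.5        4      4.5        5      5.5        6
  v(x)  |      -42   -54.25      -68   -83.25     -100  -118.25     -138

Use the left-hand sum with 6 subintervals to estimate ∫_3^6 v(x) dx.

Δx = 0.5.
Sum = 0.5·[(-42) + (-54.25) + (-68) + (-83.25) + (-100) + (-118.25)] = -232.875.

-232.875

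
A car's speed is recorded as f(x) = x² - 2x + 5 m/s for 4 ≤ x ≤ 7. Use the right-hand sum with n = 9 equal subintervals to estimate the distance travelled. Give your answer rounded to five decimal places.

79.55556

Δx = (7 − 4)/9 = 1/3.
Right endpoints: 13/3, 14/3, 5, 16/3, 17/3, 6, 19/3, 20/3, 7.
f(13/3) = 136/9, f(14/3) = 157/9, f(5) = 20, f(16/3) = 205/9, f(17/3) = 232/9, f(6) = 29, f(19/3) = 292/9, f(20/3) = 325/9, f(7) = 40.
Sum = Δx · [f(13/3) + f(14/3) + f(5) + ...].
Sum ≈ 79.55556.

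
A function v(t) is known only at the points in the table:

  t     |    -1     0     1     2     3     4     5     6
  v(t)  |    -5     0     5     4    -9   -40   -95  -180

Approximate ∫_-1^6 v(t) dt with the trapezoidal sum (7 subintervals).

Δt = 1.
T_7 = (1/2)·[(-5) + 2·0 + 2·5 + 2·4 + 2·(-9) + 2·(-40) + 2·(-95) + (-180)] = -227.5.

-227.5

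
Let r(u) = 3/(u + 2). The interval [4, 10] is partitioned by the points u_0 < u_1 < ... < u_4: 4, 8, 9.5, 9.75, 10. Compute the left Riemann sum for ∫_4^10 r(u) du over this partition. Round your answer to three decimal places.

2.579

Subinterval widths: 4, 1.5, 0.25, 0.25.
Left endpoints: 4, 8, 9.5, 9.75.
r(4) = 0.5, r(8) = 0.3, r(9.5) = 6/23, r(9.75) = 12/47.
Sum = Σ Δu_i · r(u_i).
Sum ≈ 2.579.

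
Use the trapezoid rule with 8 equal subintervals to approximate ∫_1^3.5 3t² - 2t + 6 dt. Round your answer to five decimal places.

Δt = (3.5 − 1)/8 = 0.3125.
f(1) = 7, f(1.3125) = 8.54296875, f(1.625) = 10.671875, f(1.9375) = 13.38671875, f(2.25) = 16.6875, f(2.5625) = 20.57421875, f(2.875) = 25.046875, f(3.1875) = 30.10546875, f(3.5) = 35.75.
T_8 = (Δt/2)·[f(t_0) + 2f(t_1) + ... + 2f(t_{7}) + f(t_8)].
Sum ≈ 45.74707.

45.74707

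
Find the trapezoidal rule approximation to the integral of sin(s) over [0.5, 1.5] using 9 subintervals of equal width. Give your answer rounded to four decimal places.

Δs = (1.5 − 0.5)/9 = 1/9.
f(0.5) ≈ 0.4794, f(11/18) ≈ 0.5738, f(13/18) ≈ 0.6611, f(5/6) ≈ 0.7402, f(17/18) ≈ 0.8102, f(19/18) ≈ 0.8702, f(7/6) ≈ 0.9194, f(23/18) ≈ 0.9574, f(25/18) ≈ 0.9835, f(1.5) ≈ 0.9975.
T_9 = (Δs/2)·[f(s_0) + 2f(s_1) + ... + 2f(s_{8}) + f(s_9)].
Sum ≈ 0.8060.

0.8060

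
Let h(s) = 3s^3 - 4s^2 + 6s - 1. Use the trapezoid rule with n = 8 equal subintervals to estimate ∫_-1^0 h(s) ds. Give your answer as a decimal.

-6.10546875

Δs = (0 − (-1))/8 = 0.125.
h(-1) = -14, h(-0.875) = -5797/512, h(-0.75) = -9.015625, h(-0.625) = -3607/512, h(-0.5) = -5.375, h(-0.375) = -2033/512, h(-0.25) = -2.796875, h(-0.125) = -931/512, h(0) = -1.
T_8 = (Δs/2)·[h(s_0) + 2h(s_1) + ... + 2h(s_{7}) + h(s_8)].
Sum = -6.10546875.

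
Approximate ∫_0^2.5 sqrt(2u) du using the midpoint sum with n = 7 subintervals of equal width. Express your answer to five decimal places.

Δu = (2.5 − 0)/7 = 5/14.
Midpoints: 5/28, 15/28, 25/28, 1.25, 45/28, 55/28, 65/28.
f(5/28) ≈ 0.59761, f(15/28) ≈ 1.03510, f(25/28) ≈ 1.33631, f(1.25) ≈ 1.58114, f(45/28) ≈ 1.79284, f(55/28) ≈ 1.98206, f(65/28) ≈ 2.15473.
Sum = Δu · [f(5/28) + f(15/28) + f(25/28) + ...].
Sum ≈ 3.74278.

3.74278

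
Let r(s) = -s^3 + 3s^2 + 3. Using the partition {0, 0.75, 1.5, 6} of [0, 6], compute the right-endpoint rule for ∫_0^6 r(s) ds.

-464.51953125

Subinterval widths: 0.75, 0.75, 4.5.
Right endpoints: 0.75, 1.5, 6.
r(0.75) = 4.265625, r(1.5) = 6.375, r(6) = -105.
Sum = Σ Δs_i · r(s_i).
Sum = -464.51953125.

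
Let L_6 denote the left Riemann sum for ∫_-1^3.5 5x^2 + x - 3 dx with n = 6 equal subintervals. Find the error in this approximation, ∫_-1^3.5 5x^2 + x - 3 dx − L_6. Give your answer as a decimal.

20.671875

Exact integral: ∫_-1^3.5 f(x) dx = 65.25.
L_6 = 44.578125.
Error = 65.25 − 44.578125 = 20.671875.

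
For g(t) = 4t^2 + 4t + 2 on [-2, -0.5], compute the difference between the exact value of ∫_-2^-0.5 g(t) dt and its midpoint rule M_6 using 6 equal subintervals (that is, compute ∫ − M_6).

Exact integral: ∫_-2^-0.5 g(t) dt = 6.
M_6 = 5.96875.
Error = 6 − 5.96875 = 0.03125.

0.03125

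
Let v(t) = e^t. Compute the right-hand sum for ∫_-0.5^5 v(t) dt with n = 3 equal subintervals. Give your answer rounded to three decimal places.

322.548

Δt = (5 − (-0.5))/3 = 11/6.
Right endpoints: 4/3, 19/6, 5.
v(4/3) ≈ 3.794, v(19/6) ≈ 23.728, v(5) ≈ 148.413.
Sum = Δt · [v(4/3) + v(19/6) + v(5)].
Sum ≈ 322.548.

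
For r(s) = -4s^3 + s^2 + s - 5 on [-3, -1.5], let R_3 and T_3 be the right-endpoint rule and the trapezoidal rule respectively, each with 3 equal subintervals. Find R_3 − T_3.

R_3 = 49.75.
T_3 = 74.6875.
R_3 − T_3 = -24.9375.

-24.9375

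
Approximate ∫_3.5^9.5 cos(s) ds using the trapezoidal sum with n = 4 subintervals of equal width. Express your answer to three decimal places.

0.222

Δs = (9.5 − 3.5)/4 = 1.5.
f(3.5) ≈ -0.936, f(5) ≈ 0.284, f(6.5) ≈ 0.977, f(8) ≈ -0.146, f(9.5) ≈ -0.997.
T_4 = (Δs/2)·[f(s_0) + 2f(s_1) + 2f(s_2) + 2f(s_3) + f(s_4)].
Sum ≈ 0.222.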